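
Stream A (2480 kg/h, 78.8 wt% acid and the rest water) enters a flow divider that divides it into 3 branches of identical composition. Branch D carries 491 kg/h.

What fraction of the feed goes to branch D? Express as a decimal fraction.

0.198

Fraction to D = 491/2480 = 0.1980.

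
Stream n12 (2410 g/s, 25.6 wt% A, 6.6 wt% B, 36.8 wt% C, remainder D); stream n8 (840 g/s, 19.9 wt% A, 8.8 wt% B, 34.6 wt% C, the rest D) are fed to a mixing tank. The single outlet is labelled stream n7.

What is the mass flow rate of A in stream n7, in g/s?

A out = A in = 2410×0.256 + 840×0.199 = 784.12 g/s.

784.1 g/s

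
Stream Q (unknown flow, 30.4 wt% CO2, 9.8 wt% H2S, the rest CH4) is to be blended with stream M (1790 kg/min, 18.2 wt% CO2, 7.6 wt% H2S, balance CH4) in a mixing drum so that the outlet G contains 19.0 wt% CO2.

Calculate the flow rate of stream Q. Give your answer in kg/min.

Let Q be the unknown flow. Total out = 1790 + Q.
CO2 balance: 325.78 + 0.304·Q = 0.190·(1790 + Q)
(0.304 − 0.190)·Q = 0.190×1790 − 325.78 = 14.32
Q = 14.32 / 0.114 = 125.61 kg/min

125.6 kg/min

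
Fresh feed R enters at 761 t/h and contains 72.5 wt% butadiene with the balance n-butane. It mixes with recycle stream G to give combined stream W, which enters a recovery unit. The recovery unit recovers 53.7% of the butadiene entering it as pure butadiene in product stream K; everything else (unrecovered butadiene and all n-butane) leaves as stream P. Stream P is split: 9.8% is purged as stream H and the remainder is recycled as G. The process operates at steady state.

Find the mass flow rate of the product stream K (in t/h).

butadiene in W: m_A = 761×0.725 + (1−0.098)·(1−0.537)·m_A, so m_A = 551.73/0.5824 = 947.37 t/h.
Product K = 0.537×947.37 = 508.74 t/h.

508.7 t/h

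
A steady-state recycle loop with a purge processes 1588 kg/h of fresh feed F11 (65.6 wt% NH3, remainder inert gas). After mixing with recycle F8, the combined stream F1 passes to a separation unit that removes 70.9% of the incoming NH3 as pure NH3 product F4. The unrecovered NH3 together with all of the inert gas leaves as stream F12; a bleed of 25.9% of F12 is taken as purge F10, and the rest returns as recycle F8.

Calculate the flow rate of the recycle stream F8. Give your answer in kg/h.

1849 kg/h

inert gas enters only via F11 and leaves only via the purge: 1588×0.344 = 0.259×(inert gas in F12), and the separation unit passes all inert gas, so inert gas in F1 = inert gas in F12 = 2109.2 kg/h.
NH3 in F1: m_A = 1588×0.656 + (1−0.259)·(1−0.709)·m_A, so m_A = 1041.7/0.7844 = 1328.1 kg/h.
F12 = (1−0.709)×1328.1 + 2109.2 = 2495.6 kg/h.
Recycle F8 = (1−0.259)×2495.6 = 1849.3 kg/h.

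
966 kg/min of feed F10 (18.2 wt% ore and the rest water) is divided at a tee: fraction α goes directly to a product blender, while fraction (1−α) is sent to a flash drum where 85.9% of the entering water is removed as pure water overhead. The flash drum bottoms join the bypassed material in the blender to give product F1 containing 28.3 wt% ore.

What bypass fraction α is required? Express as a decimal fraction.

All 966×0.182 = 175.81 kg/min of ore reaches F1, so F1 = 175.81/0.283 = 621.24 kg/min and vapour = 344.76 kg/min.
The evaporator receives (1−α)·966 of feed at 0.818 water and removes 0.859 of that water:
0.859×0.818×(1−α)×966 = 344.76
(1−α) = 344.76/678.77 = 0.5079;  α = 0.4921.

0.492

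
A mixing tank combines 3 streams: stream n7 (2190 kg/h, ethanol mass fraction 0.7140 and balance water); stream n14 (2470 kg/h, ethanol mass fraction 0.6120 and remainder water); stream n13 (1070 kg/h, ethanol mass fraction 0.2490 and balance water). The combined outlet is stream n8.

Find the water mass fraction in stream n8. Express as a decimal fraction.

0.4168

Total flow out = 2190 + 2470 + 1070 = 5730 kg/h.
water in = 2190×0.286 + 2470×0.388 + 1070×0.751 = 2388.3 kg/h.
water mass fraction in n8 = 2388.3/5730 = 0.4168.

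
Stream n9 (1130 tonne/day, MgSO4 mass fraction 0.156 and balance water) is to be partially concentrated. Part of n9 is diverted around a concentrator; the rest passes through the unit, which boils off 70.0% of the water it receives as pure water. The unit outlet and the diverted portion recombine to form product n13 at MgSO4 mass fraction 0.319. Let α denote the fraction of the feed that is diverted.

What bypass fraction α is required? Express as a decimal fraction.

0.135

All 1130×0.156 = 176.28 tonne/day of MgSO4 reaches n13, so n13 = 176.28/0.319 = 552.6 tonne/day and vapour = 577.4 tonne/day.
The evaporator receives (1−α)·1130 of feed at 0.844 water and removes 0.700 of that water:
0.700×0.844×(1−α)×1130 = 577.4
(1−α) = 577.4/667.6 = 0.8649;  α = 0.1351.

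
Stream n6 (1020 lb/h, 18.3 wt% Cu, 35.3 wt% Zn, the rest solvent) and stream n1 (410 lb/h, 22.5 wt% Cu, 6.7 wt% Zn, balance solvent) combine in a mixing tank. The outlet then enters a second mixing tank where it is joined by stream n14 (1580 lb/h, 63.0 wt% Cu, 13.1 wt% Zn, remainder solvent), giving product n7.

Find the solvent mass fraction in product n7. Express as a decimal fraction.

0.379

Overall, product flow = 3010 lb/h.
solvent in = 1020×0.464 + 410×0.708 + 1580×0.239 = 1141.2 lb/h.
solvent fraction in n7 = 0.379.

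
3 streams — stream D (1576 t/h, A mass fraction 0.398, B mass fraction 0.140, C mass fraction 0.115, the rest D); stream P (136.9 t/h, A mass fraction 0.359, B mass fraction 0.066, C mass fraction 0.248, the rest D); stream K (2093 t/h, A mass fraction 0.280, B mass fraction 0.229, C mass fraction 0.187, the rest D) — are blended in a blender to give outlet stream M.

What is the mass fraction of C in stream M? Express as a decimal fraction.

Total flow out = 1576 + 136.9 + 2093 = 3805.9 t/h.
C in = 1576×0.115 + 136.9×0.248 + 2093×0.187 = 606.58 t/h.
C mass fraction in M = 606.58/3805.9 = 0.159.

0.159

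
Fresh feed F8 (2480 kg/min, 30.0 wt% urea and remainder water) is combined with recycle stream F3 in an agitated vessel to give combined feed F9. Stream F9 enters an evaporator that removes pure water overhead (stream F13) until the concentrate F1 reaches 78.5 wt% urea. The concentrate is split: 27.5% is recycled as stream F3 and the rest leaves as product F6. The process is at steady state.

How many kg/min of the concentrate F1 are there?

Overall urea balance (none leaves overhead): urea in fresh feed = urea in product, i.e. 2480×0.300 = (1−0.275)·F1·0.785.
F1 = 744/(0.785×0.725) = 1307.3 kg/min.

1307 kg/min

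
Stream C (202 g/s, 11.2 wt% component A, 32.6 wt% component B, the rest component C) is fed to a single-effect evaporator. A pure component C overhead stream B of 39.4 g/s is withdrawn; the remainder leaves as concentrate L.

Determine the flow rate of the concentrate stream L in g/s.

162.6 g/s

Concentrate = 202 − 39.4 = 162.6 g/s.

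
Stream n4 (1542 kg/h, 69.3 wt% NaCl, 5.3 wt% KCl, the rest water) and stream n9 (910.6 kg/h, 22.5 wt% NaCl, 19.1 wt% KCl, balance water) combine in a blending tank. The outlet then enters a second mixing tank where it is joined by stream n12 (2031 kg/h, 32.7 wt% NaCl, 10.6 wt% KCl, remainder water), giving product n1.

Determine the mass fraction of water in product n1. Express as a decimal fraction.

Overall, product flow = 4483.6 kg/h.
water in = 1542×0.254 + 910.6×0.584 + 2031×0.567 = 2075 kg/h.
water fraction in n1 = 0.463.

0.463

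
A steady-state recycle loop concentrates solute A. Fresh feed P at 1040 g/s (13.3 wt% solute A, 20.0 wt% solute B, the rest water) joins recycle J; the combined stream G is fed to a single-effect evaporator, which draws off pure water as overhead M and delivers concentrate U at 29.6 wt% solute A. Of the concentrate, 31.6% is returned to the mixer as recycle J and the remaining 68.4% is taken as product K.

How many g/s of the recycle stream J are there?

215.9 g/s

Overall solute A balance (none leaves overhead): solute A in fresh feed = solute A in product, i.e. 1040×0.133 = (1−0.316)·U·0.296.
U = 138.32/(0.296×0.684) = 683.18 g/s.
Recycle J = 0.316×683.18 = 215.89 g/s.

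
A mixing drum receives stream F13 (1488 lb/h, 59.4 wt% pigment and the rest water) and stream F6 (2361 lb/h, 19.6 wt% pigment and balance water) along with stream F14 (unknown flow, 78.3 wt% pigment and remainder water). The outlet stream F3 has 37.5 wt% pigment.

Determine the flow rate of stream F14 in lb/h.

237.1 lb/h

Let F14 be the unknown flow. Total out = 3849 + F14.
pigment balance: 1346.6 + 0.783·F14 = 0.375·(3849 + F14)
(0.783 − 0.375)·F14 = 0.375×3849 − 1346.6 = 96.747
F14 = 96.747 / 0.408 = 237.13 lb/h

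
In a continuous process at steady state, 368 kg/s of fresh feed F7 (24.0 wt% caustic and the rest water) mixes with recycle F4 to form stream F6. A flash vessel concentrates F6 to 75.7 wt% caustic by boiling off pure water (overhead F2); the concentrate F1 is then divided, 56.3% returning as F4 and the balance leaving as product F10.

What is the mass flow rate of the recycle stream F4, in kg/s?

Overall caustic balance (none leaves overhead): caustic in fresh feed = caustic in product, i.e. 368×0.240 = (1−0.563)·F1·0.757.
F1 = 88.32/(0.757×0.437) = 266.98 kg/s.
Recycle F4 = 0.563×266.98 = 150.31 kg/s.

150.3 kg/s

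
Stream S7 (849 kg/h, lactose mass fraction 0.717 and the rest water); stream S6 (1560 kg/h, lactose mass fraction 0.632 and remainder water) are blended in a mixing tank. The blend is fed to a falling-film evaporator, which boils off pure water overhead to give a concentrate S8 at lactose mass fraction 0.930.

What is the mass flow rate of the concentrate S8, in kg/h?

lactose entering = 849×0.717 + 1560×0.632 = 1594.7 kg/h.
All lactose reports to S8, so S8 = 1594.7/0.930 = 1714.7 kg/h.

1715 kg/h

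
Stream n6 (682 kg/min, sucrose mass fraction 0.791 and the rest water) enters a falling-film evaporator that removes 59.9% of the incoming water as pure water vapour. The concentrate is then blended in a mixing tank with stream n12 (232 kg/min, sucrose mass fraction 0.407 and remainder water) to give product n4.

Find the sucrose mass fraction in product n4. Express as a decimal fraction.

0.765

Vapour removed = 0.599×0.209×682 = 85.38 kg/min; concentrate = 596.62 kg/min.
sucrose reaching the mixer = 539.46 (from concentrate) + 232×0.407 = 633.89 kg/min.
Product flow = 596.62 + 232 = 828.62 kg/min; sucrose fraction = 0.765.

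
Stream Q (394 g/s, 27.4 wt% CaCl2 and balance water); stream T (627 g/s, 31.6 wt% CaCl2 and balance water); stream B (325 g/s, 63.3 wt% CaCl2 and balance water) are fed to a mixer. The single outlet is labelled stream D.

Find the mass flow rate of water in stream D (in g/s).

water out = water in = 394×0.726 + 627×0.684 + 325×0.367 = 834.19 g/s.

834.2 g/s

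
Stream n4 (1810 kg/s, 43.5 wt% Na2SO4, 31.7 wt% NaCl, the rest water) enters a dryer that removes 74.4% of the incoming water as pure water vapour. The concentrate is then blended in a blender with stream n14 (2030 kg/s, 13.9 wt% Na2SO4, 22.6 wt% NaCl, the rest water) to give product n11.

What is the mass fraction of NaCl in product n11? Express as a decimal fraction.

Vapour removed = 0.744×0.248×1810 = 333.97 kg/s; concentrate = 1476 kg/s.
NaCl reaching the mixer = 573.77 (from concentrate) + 2030×0.226 = 1032.5 kg/s.
Product flow = 1476 + 2030 = 3506 kg/s; NaCl fraction = 0.295.

0.295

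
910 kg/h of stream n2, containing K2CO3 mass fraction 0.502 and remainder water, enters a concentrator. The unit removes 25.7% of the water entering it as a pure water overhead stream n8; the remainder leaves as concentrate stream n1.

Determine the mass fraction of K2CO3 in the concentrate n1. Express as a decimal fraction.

K2CO3 is not removed: 910×0.502 = 456.82 kg/h of K2CO3 enters n1.
water entering = 910×0.498 = 453.18 kg/h; overhead removed = 0.257×453.18 = 116.47 kg/h.
Concentrate = 910 − 116.47 = 793.53 kg/h.
Mass fraction = 456.82/793.53 = 0.576.

0.576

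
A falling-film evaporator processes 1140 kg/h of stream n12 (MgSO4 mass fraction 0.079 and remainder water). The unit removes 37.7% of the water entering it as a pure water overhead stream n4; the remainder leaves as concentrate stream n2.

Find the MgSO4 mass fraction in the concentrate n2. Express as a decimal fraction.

MgSO4 is not removed: 1140×0.079 = 90.06 kg/h of MgSO4 enters n2.
water entering = 1140×0.921 = 1049.9 kg/h; overhead removed = 0.377×1049.9 = 395.83 kg/h.
Concentrate = 1140 − 395.83 = 744.17 kg/h.
Mass fraction = 90.06/744.17 = 0.121.

0.121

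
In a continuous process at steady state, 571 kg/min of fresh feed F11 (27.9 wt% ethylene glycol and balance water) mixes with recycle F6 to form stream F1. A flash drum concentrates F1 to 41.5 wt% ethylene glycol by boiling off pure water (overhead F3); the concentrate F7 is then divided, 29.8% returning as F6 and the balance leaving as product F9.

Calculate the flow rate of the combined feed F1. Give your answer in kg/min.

734 kg/min

Overall ethylene glycol balance (none leaves overhead): ethylene glycol in fresh feed = ethylene glycol in product, i.e. 571×0.279 = (1−0.298)·F7·0.415.
F7 = 159.31/(0.415×0.702) = 546.83 kg/min.
Recycle F6 = 0.298×546.83 = 162.96 kg/min.
Combined feed F1 = 571 + 162.96 = 733.96 kg/min.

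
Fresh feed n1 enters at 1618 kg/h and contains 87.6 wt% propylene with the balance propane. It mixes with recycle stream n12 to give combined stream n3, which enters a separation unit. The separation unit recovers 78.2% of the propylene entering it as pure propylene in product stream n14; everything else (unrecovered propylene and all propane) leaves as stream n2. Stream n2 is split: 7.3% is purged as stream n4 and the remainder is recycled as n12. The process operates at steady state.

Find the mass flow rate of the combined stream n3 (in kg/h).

propane enters only via n1 and leaves only via the purge: 1618×0.124 = 0.073×(propane in n2), and the separation unit passes all propane, so propane in n3 = propane in n2 = 2748.4 kg/h.
propylene in n3: m_A = 1618×0.876 + (1−0.073)·(1−0.782)·m_A, so m_A = 1417.4/0.7979 = 1776.3 kg/h.
n3 = 1776.3 + 2748.4 = 4524.7 kg/h.

4525 kg/h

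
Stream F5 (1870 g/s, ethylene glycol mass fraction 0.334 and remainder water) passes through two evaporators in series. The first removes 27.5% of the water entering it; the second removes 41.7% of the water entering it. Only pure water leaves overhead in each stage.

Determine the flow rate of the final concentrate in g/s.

1151 g/s

water in feed = 1870×0.666 = 1245.4 g/s.
After stage 1: water left = (1−0.275)×1245.4 = 902.93; stream total = 1527.5 g/s.
After stage 2: water left = (1−0.417)×902.93 = 526.41; final concentrate = 1151 g/s.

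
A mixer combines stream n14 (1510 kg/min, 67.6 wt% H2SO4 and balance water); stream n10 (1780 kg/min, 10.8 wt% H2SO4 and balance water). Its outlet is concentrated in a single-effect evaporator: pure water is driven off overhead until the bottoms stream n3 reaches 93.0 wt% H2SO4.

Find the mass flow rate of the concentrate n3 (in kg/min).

1304 kg/min

H2SO4 entering = 1510×0.676 + 1780×0.108 = 1213 kg/min.
All H2SO4 reports to n3, so n3 = 1213/0.930 = 1304.3 kg/min.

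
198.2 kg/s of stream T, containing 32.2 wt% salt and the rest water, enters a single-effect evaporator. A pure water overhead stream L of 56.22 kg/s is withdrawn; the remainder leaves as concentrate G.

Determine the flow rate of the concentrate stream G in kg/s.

142 kg/s

Concentrate = 198.2 − 56.22 = 141.98 kg/s.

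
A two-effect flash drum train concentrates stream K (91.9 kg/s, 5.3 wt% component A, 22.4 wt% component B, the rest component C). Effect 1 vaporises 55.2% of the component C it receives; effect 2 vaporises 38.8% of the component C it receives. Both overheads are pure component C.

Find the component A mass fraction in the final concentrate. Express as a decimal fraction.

component C in feed = 91.9×0.723 = 66.444 kg/s.
After stage 1: component C left = (1−0.552)×66.444 = 29.767; stream total = 55.223 kg/s.
After stage 2: component C left = (1−0.388)×29.767 = 18.217; final concentrate = 43.674 kg/s.
component A fraction = 4.8707/43.674 = 0.1115.

0.1115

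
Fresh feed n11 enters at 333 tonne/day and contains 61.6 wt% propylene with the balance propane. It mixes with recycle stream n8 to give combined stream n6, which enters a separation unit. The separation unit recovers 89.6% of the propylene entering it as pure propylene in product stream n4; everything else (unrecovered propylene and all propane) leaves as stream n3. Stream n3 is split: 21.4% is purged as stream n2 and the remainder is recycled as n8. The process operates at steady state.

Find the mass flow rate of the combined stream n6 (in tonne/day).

820.9 tonne/day

propane enters only via n11 and leaves only via the purge: 333×0.384 = 0.214×(propane in n3), and the separation unit passes all propane, so propane in n6 = propane in n3 = 597.53 tonne/day.
propylene in n6: m_A = 333×0.616 + (1−0.214)·(1−0.896)·m_A, so m_A = 205.13/0.9183 = 223.39 tonne/day.
n6 = 223.39 + 597.53 = 820.92 tonne/day.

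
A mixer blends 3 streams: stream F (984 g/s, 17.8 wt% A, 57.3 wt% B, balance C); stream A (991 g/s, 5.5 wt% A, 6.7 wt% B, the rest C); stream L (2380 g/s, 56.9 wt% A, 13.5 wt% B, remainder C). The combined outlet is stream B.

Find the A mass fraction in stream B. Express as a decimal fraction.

0.364

Total flow out = 984 + 991 + 2380 = 4355 g/s.
A in = 984×0.178 + 991×0.055 + 2380×0.569 = 1583.9 g/s.
A mass fraction in B = 1583.9/4355 = 0.364.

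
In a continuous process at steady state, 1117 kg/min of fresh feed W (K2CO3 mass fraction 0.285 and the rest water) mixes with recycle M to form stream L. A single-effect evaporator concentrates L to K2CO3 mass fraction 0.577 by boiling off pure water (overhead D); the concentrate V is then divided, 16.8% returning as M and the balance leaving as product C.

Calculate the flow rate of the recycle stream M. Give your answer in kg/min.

111.4 kg/min

Overall K2CO3 balance (none leaves overhead): K2CO3 in fresh feed = K2CO3 in product, i.e. 1117×0.285 = (1−0.168)·V·0.577.
V = 318.34/(0.577×0.832) = 663.13 kg/min.
Recycle M = 0.168×663.13 = 111.41 kg/min.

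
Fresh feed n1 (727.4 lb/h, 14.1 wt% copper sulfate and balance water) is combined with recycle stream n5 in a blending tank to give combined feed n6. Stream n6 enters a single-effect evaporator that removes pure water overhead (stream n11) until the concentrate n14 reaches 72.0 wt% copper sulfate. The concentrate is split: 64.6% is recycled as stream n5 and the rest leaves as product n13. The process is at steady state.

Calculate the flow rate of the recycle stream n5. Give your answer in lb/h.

259.9 lb/h

Overall copper sulfate balance (none leaves overhead): copper sulfate in fresh feed = copper sulfate in product, i.e. 727.4×0.141 = (1−0.646)·n14·0.720.
n14 = 102.56/(0.720×0.354) = 402.4 lb/h.
Recycle n5 = 0.646×402.4 = 259.95 lb/h.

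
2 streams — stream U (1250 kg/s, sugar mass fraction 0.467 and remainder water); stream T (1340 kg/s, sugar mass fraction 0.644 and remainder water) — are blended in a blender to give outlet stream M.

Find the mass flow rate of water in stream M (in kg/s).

water out = water in = 1250×0.533 + 1340×0.356 = 1143.3 kg/s.

1143 kg/s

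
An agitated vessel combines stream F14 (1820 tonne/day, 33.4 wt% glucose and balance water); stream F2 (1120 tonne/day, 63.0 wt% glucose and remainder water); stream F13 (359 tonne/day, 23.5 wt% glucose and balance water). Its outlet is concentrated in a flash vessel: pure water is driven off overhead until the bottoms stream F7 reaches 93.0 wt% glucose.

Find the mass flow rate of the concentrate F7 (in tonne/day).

1503 tonne/day

glucose entering = 1820×0.334 + 1120×0.630 + 359×0.235 = 1397.8 tonne/day.
All glucose reports to F7, so F7 = 1397.8/0.930 = 1503.1 tonne/day.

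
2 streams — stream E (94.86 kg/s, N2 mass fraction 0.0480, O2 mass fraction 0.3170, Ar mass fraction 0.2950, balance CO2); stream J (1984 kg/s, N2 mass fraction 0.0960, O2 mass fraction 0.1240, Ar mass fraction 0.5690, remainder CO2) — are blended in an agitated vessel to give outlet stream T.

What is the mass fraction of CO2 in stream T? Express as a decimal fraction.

0.2169

Total flow out = 94.86 + 1984 = 2078.9 kg/s.
CO2 in = 94.86×0.340 + 1984×0.211 = 450.88 kg/s.
CO2 mass fraction in T = 450.88/2078.9 = 0.2169.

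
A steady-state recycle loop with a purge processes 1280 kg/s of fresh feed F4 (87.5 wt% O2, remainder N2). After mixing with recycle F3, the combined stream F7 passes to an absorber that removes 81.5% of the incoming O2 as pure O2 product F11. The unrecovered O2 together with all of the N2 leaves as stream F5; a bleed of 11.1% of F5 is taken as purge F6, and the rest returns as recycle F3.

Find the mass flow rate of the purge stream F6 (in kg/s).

N2 enters only via F4 and leaves only via the purge: 1280×0.125 = 0.111×(N2 in F5), and the absorber passes all N2, so N2 in F7 = N2 in F5 = 1441.4 kg/s.
O2 in F7: m_A = 1280×0.875 + (1−0.111)·(1−0.815)·m_A, so m_A = 1120/0.8355 = 1340.5 kg/s.
F5 = (1−0.815)×1340.5 + 1441.4 = 1689.4 kg/s.
Purge F6 = 0.111×1689.4 = 187.53 kg/s.

187.5 kg/s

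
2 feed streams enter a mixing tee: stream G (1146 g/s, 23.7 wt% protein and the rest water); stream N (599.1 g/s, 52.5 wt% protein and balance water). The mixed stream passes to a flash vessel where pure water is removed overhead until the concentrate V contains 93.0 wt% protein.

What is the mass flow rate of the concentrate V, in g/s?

630.2 g/s

protein entering = 1146×0.237 + 599.1×0.525 = 586.13 g/s.
All protein reports to V, so V = 586.13/0.930 = 630.25 g/s.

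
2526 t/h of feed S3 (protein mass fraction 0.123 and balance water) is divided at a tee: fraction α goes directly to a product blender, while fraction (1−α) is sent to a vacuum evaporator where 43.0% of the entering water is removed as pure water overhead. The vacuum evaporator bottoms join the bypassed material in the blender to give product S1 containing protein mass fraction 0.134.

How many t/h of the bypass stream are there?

All 2526×0.123 = 310.7 t/h of protein reaches S1, so S1 = 310.7/0.134 = 2318.6 t/h and vapour = 207.36 t/h.
The evaporator receives (1−α)·2526 of feed at 0.877 water and removes 0.430 of that water:
0.430×0.877×(1−α)×2526 = 207.36
(1−α) = 207.36/952.58 = 0.2177;  α = 0.7823.
Bypass flow = 0.7823×2526 = 1976.1 t/h.

1976 t/h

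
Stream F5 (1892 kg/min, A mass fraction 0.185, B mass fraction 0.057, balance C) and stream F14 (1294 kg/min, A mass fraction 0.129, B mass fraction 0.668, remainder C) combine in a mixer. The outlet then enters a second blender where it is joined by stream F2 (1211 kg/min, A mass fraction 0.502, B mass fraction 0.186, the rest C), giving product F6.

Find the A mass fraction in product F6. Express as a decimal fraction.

0.256

Overall, product flow = 4397 kg/min.
A in = 1892×0.185 + 1294×0.129 + 1211×0.502 = 1124.9 kg/min.
A fraction in F6 = 0.256.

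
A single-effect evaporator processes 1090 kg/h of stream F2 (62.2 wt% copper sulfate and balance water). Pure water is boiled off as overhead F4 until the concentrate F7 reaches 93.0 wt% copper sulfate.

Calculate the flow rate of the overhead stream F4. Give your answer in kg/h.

361 kg/h

copper sulfate is conserved: 1090×0.622 = 677.98 kg/h all reports to the concentrate.
Concentrate = 677.98/(target fraction) = 729.01 kg/h.
Overhead = 1090 − 729.01 = 360.99 kg/h.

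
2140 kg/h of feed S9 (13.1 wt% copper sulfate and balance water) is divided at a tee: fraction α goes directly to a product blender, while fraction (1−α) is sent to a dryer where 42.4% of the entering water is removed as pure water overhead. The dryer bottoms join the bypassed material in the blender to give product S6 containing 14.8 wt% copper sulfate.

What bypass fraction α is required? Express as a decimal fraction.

0.688

All 2140×0.131 = 280.34 kg/h of copper sulfate reaches S6, so S6 = 280.34/0.148 = 1894.2 kg/h and vapour = 245.81 kg/h.
The evaporator receives (1−α)·2140 of feed at 0.869 water and removes 0.424 of that water:
0.424×0.869×(1−α)×2140 = 245.81
(1−α) = 245.81/788.5 = 0.3117;  α = 0.6883.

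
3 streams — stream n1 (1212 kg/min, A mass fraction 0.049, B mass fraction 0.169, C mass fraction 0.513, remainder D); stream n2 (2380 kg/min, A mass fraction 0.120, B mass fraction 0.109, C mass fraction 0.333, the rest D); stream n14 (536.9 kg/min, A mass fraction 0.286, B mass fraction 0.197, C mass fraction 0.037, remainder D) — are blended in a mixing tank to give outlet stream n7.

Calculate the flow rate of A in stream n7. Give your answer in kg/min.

A out = A in = 1212×0.049 + 2380×0.120 + 536.9×0.286 = 498.54 kg/min.

498.5 kg/min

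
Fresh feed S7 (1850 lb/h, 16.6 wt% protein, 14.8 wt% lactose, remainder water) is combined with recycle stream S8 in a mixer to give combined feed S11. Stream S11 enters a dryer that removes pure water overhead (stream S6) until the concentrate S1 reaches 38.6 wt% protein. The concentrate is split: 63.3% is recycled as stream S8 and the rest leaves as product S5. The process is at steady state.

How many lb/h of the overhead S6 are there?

Overall protein balance (none leaves overhead): protein in fresh feed = protein in product, i.e. 1850×0.166 = (1−0.633)·S1·0.386.
S1 = 307.1/(0.386×0.367) = 2167.8 lb/h.
Recycle S8 = 0.633×2167.8 = 1372.2 lb/h.
Combined feed S11 = 1850 + 1372.2 = 3222.2 lb/h.
Overhead S6 = S11 − S1 = 3222.2 − 2167.8 = 1054.4 lb/h.

1054 lb/h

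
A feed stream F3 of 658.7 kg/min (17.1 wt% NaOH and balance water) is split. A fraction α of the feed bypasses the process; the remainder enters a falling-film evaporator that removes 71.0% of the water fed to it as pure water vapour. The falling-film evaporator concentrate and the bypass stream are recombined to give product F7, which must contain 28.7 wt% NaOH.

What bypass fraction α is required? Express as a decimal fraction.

All 658.7×0.171 = 112.64 kg/min of NaOH reaches F7, so F7 = 112.64/0.287 = 392.47 kg/min and vapour = 266.23 kg/min.
The evaporator receives (1−α)·658.7 of feed at 0.829 water and removes 0.710 of that water:
0.710×0.829×(1−α)×658.7 = 266.23
(1−α) = 266.23/387.7 = 0.6867;  α = 0.3133.

0.313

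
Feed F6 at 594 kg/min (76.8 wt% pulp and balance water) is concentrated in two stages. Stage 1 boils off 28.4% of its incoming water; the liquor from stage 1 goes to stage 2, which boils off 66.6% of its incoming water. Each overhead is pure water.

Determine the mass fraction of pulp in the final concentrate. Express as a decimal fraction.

0.9326

water in feed = 594×0.232 = 137.81 kg/min.
After stage 1: water left = (1−0.284)×137.81 = 98.671; stream total = 554.86 kg/min.
After stage 2: water left = (1−0.666)×98.671 = 32.956; final concentrate = 489.15 kg/min.
pulp fraction = 456.19/489.15 = 0.9326.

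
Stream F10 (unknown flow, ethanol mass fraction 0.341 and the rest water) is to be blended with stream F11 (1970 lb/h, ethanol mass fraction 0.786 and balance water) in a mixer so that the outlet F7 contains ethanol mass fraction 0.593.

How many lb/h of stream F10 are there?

1509 lb/h

Let F10 be the unknown flow. Total out = 1970 + F10.
ethanol balance: 1548.4 + 0.341·F10 = 0.593·(1970 + F10)
(0.341 − 0.593)·F10 = 0.593×1970 − 1548.4 = -380.21
F10 = -380.21 / -0.252 = 1508.8 lb/h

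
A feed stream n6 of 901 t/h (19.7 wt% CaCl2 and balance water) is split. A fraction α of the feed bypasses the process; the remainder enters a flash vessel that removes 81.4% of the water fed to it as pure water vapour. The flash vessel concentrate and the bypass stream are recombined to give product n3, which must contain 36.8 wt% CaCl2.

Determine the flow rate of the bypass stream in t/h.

260.5 t/h

All 901×0.197 = 177.5 t/h of CaCl2 reaches n3, so n3 = 177.5/0.368 = 482.33 t/h and vapour = 418.67 t/h.
The evaporator receives (1−α)·901 of feed at 0.803 water and removes 0.814 of that water:
0.814×0.803×(1−α)×901 = 418.67
(1−α) = 418.67/588.93 = 0.7109;  α = 0.2891.
Bypass flow = 0.2891×901 = 260.48 t/h.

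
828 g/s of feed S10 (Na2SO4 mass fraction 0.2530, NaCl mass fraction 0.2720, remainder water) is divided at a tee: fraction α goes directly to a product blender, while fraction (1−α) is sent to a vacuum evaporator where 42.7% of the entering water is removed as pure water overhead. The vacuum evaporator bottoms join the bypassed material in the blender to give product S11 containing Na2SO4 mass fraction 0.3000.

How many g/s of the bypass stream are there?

188.4 g/s

All 828×0.253 = 209.48 g/s of Na2SO4 reaches S11, so S11 = 209.48/0.300 = 698.28 g/s and vapour = 129.72 g/s.
The evaporator receives (1−α)·828 of feed at 0.475 water and removes 0.427 of that water:
0.427×0.475×(1−α)×828 = 129.72
(1−α) = 129.72/167.94 = 0.7724;  α = 0.2276.
Bypass flow = 0.2276×828 = 188.43 g/s.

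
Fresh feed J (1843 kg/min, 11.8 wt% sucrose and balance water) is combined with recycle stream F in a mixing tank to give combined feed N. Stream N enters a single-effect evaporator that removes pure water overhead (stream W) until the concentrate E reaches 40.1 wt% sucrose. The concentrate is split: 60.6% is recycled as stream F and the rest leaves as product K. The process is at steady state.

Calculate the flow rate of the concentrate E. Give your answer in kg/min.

Overall sucrose balance (none leaves overhead): sucrose in fresh feed = sucrose in product, i.e. 1843×0.118 = (1−0.606)·E·0.401.
E = 217.47/(0.401×0.394) = 1376.5 kg/min.

1376 kg/min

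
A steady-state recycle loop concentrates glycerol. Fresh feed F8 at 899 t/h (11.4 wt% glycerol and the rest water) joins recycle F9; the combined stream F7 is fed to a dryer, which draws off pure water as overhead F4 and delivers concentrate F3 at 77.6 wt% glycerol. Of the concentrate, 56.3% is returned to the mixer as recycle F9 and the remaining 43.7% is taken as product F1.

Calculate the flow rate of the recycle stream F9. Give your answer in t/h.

170.1 t/h

Overall glycerol balance (none leaves overhead): glycerol in fresh feed = glycerol in product, i.e. 899×0.114 = (1−0.563)·F3·0.776.
F3 = 102.49/(0.776×0.437) = 302.22 t/h.
Recycle F9 = 0.563×302.22 = 170.15 t/h.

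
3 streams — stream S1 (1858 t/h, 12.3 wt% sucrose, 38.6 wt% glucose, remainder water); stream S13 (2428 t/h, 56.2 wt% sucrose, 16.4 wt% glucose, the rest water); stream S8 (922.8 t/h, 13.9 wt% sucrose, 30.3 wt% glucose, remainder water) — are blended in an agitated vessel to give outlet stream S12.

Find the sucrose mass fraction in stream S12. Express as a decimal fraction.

Total flow out = 1858 + 2428 + 922.8 = 5208.8 t/h.
sucrose in = 1858×0.123 + 2428×0.562 + 922.8×0.139 = 1721.3 t/h.
sucrose mass fraction in S12 = 1721.3/5208.8 = 0.3305.

0.3305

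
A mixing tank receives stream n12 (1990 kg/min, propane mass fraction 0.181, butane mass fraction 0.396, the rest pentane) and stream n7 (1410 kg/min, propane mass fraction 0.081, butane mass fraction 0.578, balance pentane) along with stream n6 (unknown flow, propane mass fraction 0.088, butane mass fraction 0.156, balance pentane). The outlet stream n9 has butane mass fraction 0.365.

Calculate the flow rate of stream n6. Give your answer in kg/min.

1732 kg/min

Let n6 be the unknown flow. Total out = 3400 + n6.
butane balance: 1603 + 0.156·n6 = 0.365·(3400 + n6)
(0.156 − 0.365)·n6 = 0.365×3400 − 1603 = -362.02
n6 = -362.02 / -0.209 = 1732.2 kg/min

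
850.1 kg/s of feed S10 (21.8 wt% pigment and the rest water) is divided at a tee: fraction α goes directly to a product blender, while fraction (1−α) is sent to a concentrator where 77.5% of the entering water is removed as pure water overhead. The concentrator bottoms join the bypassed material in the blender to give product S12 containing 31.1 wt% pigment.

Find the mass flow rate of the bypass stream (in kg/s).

430.6 kg/s

All 850.1×0.218 = 185.32 kg/s of pigment reaches S12, so S12 = 185.32/0.311 = 595.89 kg/s and vapour = 254.21 kg/s.
The evaporator receives (1−α)·850.1 of feed at 0.782 water and removes 0.775 of that water:
0.775×0.782×(1−α)×850.1 = 254.21
(1−α) = 254.21/515.2 = 0.4934;  α = 0.5066.
Bypass flow = 0.5066×850.1 = 430.65 kg/s.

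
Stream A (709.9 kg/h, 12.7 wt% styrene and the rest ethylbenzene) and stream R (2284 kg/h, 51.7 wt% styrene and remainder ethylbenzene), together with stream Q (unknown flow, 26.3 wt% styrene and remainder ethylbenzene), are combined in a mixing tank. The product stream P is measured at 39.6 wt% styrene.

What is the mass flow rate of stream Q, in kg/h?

642.1 kg/h

Let Q be the unknown flow. Total out = 2993.9 + Q.
styrene balance: 1271 + 0.263·Q = 0.396·(2993.9 + Q)
(0.263 − 0.396)·Q = 0.396×2993.9 − 1271 = -85.401
Q = -85.401 / -0.133 = 642.11 kg/h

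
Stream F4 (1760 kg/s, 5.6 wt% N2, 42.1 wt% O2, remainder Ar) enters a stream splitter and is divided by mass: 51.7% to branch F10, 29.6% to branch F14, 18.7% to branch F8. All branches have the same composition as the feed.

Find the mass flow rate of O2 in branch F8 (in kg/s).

138.6 kg/s

Branch F8 total = 0.187×1760 = 329.12 kg/s.
O2 in F8 = 0.421×329.12 = 138.56 kg/s.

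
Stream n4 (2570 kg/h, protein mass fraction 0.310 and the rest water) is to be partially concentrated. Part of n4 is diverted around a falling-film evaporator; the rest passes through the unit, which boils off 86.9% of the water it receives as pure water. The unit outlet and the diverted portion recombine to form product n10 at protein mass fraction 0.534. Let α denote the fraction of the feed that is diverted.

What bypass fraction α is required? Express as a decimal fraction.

All 2570×0.310 = 796.7 kg/h of protein reaches n10, so n10 = 796.7/0.534 = 1491.9 kg/h and vapour = 1078.1 kg/h.
The evaporator receives (1−α)·2570 of feed at 0.690 water and removes 0.869 of that water:
0.869×0.690×(1−α)×2570 = 1078.1
(1−α) = 1078.1/1541 = 0.6996;  α = 0.3004.

0.300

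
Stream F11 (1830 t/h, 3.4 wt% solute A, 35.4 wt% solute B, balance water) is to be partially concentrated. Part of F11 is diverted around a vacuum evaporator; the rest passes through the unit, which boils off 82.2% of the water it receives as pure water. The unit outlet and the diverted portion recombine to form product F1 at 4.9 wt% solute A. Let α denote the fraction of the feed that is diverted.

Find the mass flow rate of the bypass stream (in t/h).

716.4 t/h

All 1830×0.034 = 62.22 t/h of solute A reaches F1, so F1 = 62.22/0.049 = 1269.8 t/h and vapour = 560.2 t/h.
The evaporator receives (1−α)·1830 of feed at 0.612 water and removes 0.822 of that water:
0.822×0.612×(1−α)×1830 = 560.2
(1−α) = 560.2/920.61 = 0.6085;  α = 0.3915.
Bypass flow = 0.3915×1830 = 716.42 t/h.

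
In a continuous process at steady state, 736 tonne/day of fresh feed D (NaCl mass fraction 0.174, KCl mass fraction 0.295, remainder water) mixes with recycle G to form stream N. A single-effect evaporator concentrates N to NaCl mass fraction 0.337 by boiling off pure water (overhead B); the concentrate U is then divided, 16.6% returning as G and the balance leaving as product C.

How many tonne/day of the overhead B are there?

356 tonne/day

Overall NaCl balance (none leaves overhead): NaCl in fresh feed = NaCl in product, i.e. 736×0.174 = (1−0.166)·U·0.337.
U = 128.06/(0.337×0.834) = 455.65 tonne/day.
Recycle G = 0.166×455.65 = 75.638 tonne/day.
Combined feed N = 736 + 75.638 = 811.64 tonne/day.
Overhead B = N − U = 811.64 − 455.65 = 355.99 tonne/day.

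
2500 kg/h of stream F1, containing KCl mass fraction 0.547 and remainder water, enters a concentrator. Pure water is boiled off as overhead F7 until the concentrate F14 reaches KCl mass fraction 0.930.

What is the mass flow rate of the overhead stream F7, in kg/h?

1030 kg/h

KCl is conserved: 2500×0.547 = 1367.5 kg/h all reports to the concentrate.
Concentrate = 1367.5/(target fraction) = 1470.4 kg/h.
Overhead = 2500 − 1470.4 = 1029.6 kg/h.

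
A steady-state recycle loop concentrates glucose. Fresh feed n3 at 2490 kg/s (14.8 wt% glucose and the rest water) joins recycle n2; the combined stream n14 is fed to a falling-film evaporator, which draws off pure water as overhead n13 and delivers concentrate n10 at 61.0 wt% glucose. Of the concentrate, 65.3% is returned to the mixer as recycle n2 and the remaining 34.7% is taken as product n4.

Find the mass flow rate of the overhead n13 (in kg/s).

1886 kg/s

Overall glucose balance (none leaves overhead): glucose in fresh feed = glucose in product, i.e. 2490×0.148 = (1−0.653)·n10·0.610.
n10 = 368.52/(0.610×0.347) = 1741 kg/s.
Recycle n2 = 0.653×1741 = 1136.9 kg/s.
Combined feed n14 = 2490 + 1136.9 = 3626.9 kg/s.
Overhead n13 = n14 − n10 = 3626.9 − 1741 = 1885.9 kg/s.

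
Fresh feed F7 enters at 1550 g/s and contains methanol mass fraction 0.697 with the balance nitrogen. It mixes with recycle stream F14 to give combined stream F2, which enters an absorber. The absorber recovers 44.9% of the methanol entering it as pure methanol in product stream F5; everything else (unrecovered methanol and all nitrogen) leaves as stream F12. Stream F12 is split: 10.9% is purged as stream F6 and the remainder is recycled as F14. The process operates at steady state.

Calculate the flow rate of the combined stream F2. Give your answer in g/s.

nitrogen enters only via F7 and leaves only via the purge: 1550×0.303 = 0.109×(nitrogen in F12), and the absorber passes all nitrogen, so nitrogen in F2 = nitrogen in F12 = 4308.7 g/s.
methanol in F2: m_A = 1550×0.697 + (1−0.109)·(1−0.449)·m_A, so m_A = 1080.3/0.5091 = 2122.2 g/s.
F2 = 2122.2 + 4308.7 = 6431 g/s.

6431 g/s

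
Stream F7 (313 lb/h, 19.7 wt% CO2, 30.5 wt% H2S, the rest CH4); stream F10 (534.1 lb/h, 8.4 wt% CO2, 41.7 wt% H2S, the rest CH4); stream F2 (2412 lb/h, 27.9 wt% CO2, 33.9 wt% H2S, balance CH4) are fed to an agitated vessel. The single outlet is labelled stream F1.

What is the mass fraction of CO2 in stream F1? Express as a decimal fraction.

Total flow out = 313 + 534.1 + 2412 = 3259.1 lb/h.
CO2 in = 313×0.197 + 534.1×0.084 + 2412×0.279 = 779.47 lb/h.
CO2 mass fraction in F1 = 779.47/3259.1 = 0.239.

0.239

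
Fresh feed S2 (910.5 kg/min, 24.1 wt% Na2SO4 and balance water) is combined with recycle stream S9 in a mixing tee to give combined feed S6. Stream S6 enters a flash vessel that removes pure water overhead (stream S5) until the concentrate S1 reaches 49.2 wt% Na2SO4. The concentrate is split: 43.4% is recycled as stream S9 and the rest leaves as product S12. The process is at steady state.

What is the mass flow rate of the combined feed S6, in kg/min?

Overall Na2SO4 balance (none leaves overhead): Na2SO4 in fresh feed = Na2SO4 in product, i.e. 910.5×0.241 = (1−0.434)·S1·0.492.
S1 = 219.43/(0.492×0.566) = 787.98 kg/min.
Recycle S9 = 0.434×787.98 = 341.98 kg/min.
Combined feed S6 = 910.5 + 341.98 = 1252.5 kg/min.

1252 kg/min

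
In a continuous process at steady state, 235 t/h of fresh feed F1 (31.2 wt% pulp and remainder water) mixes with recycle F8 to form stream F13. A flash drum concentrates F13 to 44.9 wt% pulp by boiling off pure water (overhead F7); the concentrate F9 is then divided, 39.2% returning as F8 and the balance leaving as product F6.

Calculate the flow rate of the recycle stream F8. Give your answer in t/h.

Overall pulp balance (none leaves overhead): pulp in fresh feed = pulp in product, i.e. 235×0.312 = (1−0.392)·F9·0.449.
F9 = 73.32/(0.449×0.608) = 268.58 t/h.
Recycle F8 = 0.392×268.58 = 105.28 t/h.

105.3 t/h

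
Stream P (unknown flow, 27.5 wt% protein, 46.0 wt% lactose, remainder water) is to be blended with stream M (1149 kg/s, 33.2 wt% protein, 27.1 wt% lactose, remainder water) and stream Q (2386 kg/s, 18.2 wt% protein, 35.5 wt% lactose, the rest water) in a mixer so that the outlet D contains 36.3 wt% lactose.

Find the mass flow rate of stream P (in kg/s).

Let P be the unknown flow. Total out = 3535 + P.
lactose balance: 1158.4 + 0.460·P = 0.363·(3535 + P)
(0.460 − 0.363)·P = 0.363×3535 − 1158.4 = 124.8
P = 124.8 / 0.097 = 1286.6 kg/s

1287 kg/s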